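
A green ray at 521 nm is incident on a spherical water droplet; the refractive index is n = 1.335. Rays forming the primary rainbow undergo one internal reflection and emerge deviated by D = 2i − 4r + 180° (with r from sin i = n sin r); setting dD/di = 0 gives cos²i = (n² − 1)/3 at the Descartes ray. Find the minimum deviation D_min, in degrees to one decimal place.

138.2°

cos²i = (1.78222 − 1)/3 = 0.26074; i = arccos(0.51063) = 59.294°.
sin r = sin 59.294°/1.335 = 0.64405; r = 40.094°.
D_min = 2·59.294° − 4·40.094° + 180° = 138.212°.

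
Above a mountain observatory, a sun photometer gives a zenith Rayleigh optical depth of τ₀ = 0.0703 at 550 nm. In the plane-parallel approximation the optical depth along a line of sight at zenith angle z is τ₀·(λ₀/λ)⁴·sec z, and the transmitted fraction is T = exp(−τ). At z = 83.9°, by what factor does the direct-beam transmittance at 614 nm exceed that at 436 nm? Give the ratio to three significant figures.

3.49

Airmass: sec 83.9° = 9.4105.
τ(614 nm) = 0.0703 × (550/614)⁴ × 9.4105 = 0.0703 × 0.6438 × 9.4105 = 0.4259.
τ(436 nm) = 0.0703 × (550/436)⁴ × 9.4105 = 0.0703 × 2.5322 × 9.4105 = 1.6752.
T(614)/T(436) = exp(τ_B − τ_A) = exp(1.2493) = 3.4879.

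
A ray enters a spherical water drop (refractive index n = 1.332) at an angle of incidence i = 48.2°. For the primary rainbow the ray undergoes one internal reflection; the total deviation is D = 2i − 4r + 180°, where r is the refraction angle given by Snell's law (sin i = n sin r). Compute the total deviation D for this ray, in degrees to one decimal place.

140.3°

sin r = sin 48.2° / 1.332 = 0.7455/1.332 = 0.5597; r = 34.03°.
D = 2·48.2° − 4·34.03° + 180° = 96.40° − 136.13° + 180° = 140.27°.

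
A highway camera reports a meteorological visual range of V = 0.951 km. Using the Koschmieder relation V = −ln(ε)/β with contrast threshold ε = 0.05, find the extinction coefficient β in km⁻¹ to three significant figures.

β = −ln(0.05) / V = 2.996 / 0.951 = 3.1501 km⁻¹.

3.15 km⁻¹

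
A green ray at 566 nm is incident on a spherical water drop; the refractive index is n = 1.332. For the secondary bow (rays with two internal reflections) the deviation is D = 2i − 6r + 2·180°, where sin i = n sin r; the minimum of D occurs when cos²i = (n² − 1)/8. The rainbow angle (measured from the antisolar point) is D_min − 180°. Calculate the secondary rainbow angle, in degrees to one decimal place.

cos²i = (1.77422 − 1)/8 = 0.09678; i = arccos(0.31109) = 71.875°.
sin r = sin 71.875°/1.332 = 0.71350; r = 45.520°.
D_min = 2·71.875° − 6·45.520° + 360° = 230.628°.
Rainbow angle = D_min − 180° = 50.628°.

50.6°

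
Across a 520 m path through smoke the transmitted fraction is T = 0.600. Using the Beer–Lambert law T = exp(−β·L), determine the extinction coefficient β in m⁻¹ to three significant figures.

0.000982 m⁻¹

Beer–Lambert: T = exp(−βL) ⇒ β = −ln(T)/L = −ln(0.600)/520 = 0.5108/520 = 0.0009824 m⁻¹.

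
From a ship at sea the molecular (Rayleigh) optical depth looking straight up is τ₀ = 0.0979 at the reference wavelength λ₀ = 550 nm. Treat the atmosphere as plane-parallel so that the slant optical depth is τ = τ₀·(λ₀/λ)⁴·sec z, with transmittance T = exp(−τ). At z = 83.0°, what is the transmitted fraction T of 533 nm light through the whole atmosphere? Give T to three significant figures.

sec 83.0° = 8.2055.
τ = 0.0979 × (550/533)⁴ × 8.2055 = 0.0979 × 1.1338 × 8.2055 = 0.9108.
T = exp(−0.9108) = 0.4022.

0.402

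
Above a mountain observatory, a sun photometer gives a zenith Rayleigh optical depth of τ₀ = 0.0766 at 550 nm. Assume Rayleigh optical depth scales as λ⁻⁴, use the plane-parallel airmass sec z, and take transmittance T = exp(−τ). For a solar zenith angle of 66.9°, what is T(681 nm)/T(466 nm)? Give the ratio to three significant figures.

1.34

Airmass: sec 66.9° = 2.5488.
τ(681 nm) = 0.0766 × (550/681)⁴ × 2.5488 = 0.0766 × 0.4255 × 2.5488 = 0.0831.
τ(466 nm) = 0.0766 × (550/466)⁴ × 2.5488 = 0.0766 × 1.9405 × 2.5488 = 0.3789.
T(681)/T(466) = exp(τ_B − τ_A) = exp(0.2958) = 1.3442.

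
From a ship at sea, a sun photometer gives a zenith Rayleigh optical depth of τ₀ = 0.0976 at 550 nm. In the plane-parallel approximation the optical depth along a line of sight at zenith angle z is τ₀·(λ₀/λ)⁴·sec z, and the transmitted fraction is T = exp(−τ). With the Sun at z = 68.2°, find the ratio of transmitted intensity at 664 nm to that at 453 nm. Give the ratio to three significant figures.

Airmass: sec 68.2° = 2.6927.
τ(664 nm) = 0.0976 × (550/664)⁴ × 2.6927 = 0.0976 × 0.4707 × 2.6927 = 0.1237.
τ(453 nm) = 0.0976 × (550/453)⁴ × 2.6927 = 0.0976 × 2.1730 × 2.6927 = 0.5711.
T(664)/T(453) = exp(τ_B − τ_A) = exp(0.4474) = 1.5642.

1.56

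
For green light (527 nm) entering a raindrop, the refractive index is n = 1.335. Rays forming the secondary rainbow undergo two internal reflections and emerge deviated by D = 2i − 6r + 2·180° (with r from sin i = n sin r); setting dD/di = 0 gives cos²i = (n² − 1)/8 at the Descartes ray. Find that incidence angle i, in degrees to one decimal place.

cos²i = (1.335² − 1)/8 = (1.78222 − 1)/8 = 0.09778.
cos i = 0.31269, so i = 71.778°.

71.8°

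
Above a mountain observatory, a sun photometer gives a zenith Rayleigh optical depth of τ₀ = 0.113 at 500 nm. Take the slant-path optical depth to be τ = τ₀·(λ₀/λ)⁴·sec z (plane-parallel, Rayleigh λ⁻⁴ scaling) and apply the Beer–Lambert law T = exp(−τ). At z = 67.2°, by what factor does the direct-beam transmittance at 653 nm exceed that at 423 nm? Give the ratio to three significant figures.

Airmass: sec 67.2° = 2.5805.
τ(653 nm) = 0.113 × (500/653)⁴ × 2.5805 = 0.113 × 0.3437 × 2.5805 = 0.1002.
τ(423 nm) = 0.113 × (500/423)⁴ × 2.5805 = 0.113 × 1.9522 × 2.5805 = 0.5693.
T(653)/T(423) = exp(τ_B − τ_A) = exp(0.4690) = 1.5984.

1.60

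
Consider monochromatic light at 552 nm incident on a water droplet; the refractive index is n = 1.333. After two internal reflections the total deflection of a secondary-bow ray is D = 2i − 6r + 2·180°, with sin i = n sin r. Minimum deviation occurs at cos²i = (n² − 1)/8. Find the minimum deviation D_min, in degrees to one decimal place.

230.9°

cos²i = (1.77689 − 1)/8 = 0.09711; i = arccos(0.31163) = 71.843°.
sin r = sin 71.843°/1.333 = 0.71283; r = 45.466°.
D_min = 2·71.843° − 6·45.466° + 360° = 230.891°.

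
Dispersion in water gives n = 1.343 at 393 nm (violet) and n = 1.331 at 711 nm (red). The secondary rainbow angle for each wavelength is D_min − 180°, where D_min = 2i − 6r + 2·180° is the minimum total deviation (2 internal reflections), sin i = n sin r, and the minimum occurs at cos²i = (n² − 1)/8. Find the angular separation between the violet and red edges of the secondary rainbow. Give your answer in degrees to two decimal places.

At 393 nm (n = 1.343): cos²i = 0.10046 → i = 71.522°, r = 44.928°, D_min = 233.478°, rainbow angle = 53.478°.
At 711 nm (n = 1.331): cos²i = 0.09645 → i = 71.907°, r = 45.575°, D_min = 230.365°, rainbow angle = 50.365°.
Angular width = |53.478° − 50.365°| = 3.113°.

3.11°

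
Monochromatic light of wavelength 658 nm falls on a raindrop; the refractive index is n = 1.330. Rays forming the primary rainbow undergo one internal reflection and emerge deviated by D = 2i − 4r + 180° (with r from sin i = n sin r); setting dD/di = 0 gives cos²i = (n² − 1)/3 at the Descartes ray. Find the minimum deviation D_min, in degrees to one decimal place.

137.5°

cos²i = (1.76890 − 1)/3 = 0.25630; i = arccos(0.50626) = 59.585°.
sin r = sin 59.585°/1.330 = 0.64841; r = 40.422°.
D_min = 2·59.585° − 4·40.422° + 180° = 137.484°.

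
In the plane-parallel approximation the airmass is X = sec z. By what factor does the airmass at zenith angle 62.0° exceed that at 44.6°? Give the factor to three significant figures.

X(62.0°)/X(44.6°) = sec 62.0° / sec 44.6° = cos 44.6° / cos 62.0° = 0.7120/0.4695 = 1.5167.

1.52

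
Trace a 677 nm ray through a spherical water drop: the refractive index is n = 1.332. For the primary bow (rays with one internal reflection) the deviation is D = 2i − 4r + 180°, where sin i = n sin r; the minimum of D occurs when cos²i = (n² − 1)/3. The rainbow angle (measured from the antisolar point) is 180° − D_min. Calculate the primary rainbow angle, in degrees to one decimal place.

cos²i = (1.77422 − 1)/3 = 0.25807; i = arccos(0.50801) = 59.469°.
sin r = sin 59.469°/1.332 = 0.64666; r = 40.290°.
D_min = 2·59.469° − 4·40.290° + 180° = 137.776°.
Rainbow angle = 180° − D_min = 42.224°.

42.2°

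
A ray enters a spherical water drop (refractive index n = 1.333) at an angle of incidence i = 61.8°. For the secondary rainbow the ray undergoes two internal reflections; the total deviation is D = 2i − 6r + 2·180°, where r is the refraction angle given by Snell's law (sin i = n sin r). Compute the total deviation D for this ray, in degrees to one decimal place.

235.3°

sin r = sin 61.8° / 1.333 = 0.8813/1.333 = 0.6611; r = 41.39°.
D = 2·61.8° − 6·41.39° + 2·180° = 123.60° − 248.32° + 360° = 235.28°.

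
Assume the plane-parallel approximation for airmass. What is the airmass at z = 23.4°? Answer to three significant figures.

1.09

X = sec z = 1/cos 23.4° = 1/0.9178 = 1.0896.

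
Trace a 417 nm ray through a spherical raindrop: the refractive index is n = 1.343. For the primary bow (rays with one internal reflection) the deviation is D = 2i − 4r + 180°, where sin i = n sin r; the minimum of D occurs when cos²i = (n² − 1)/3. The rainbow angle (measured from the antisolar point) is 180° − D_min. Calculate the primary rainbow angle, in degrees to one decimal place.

cos²i = (1.80365 − 1)/3 = 0.26788; i = arccos(0.51757) = 58.830°.
sin r = sin 58.830°/1.343 = 0.63711; r = 39.577°.
D_min = 2·58.830° − 4·39.577° + 180° = 139.354°.
Rainbow angle = 180° − D_min = 40.646°.

40.6°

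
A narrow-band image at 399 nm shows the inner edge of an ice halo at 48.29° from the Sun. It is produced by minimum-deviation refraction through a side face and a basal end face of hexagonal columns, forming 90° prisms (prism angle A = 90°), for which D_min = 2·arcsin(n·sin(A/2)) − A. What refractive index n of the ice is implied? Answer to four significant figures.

1.322

Rearranging: n = sin((D_min + A)/2) / sin(A/2).
(D_min + A)/2 = (48.29° + 90°)/2 = 69.145°.
n = sin 69.145° / sin 45° = 0.9345 / 0.7071 = 1.3216.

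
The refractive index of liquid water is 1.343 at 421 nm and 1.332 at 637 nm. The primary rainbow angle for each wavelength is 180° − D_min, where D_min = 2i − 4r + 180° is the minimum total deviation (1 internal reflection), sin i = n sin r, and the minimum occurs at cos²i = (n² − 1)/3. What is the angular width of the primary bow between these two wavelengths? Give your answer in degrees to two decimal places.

At 421 nm (n = 1.343): cos²i = 0.26788 → i = 58.830°, r = 39.577°, D_min = 139.354°, rainbow angle = 40.646°.
At 637 nm (n = 1.332): cos²i = 0.25807 → i = 59.469°, r = 40.290°, D_min = 137.776°, rainbow angle = 42.224°.
Angular width = |40.646° − 42.224°| = 1.578°.

1.58°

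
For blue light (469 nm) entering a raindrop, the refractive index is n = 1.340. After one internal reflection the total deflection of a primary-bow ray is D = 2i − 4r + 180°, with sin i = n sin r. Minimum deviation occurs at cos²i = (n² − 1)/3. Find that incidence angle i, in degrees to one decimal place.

cos²i = (1.340² − 1)/3 = (1.79560 − 1)/3 = 0.26520.
cos i = 0.51498, so i = 59.004°.

59.0°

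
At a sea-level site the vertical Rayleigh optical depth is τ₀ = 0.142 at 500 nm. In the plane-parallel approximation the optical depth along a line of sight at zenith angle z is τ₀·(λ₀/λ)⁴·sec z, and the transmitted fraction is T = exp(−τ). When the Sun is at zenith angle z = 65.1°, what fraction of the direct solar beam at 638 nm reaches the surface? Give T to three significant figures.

0.881

sec 65.1° = 2.3751.
τ = 0.142 × (500/638)⁴ × 2.3751 = 0.142 × 0.3772 × 2.3751 = 0.1272.
T = exp(−0.1272) = 0.8805.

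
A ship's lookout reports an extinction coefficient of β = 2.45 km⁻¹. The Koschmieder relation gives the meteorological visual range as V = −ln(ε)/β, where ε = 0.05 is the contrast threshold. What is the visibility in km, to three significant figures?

V = −ln(0.05) / 2.45 = 2.996 / 2.45 = 1.2227 km.

1.22 km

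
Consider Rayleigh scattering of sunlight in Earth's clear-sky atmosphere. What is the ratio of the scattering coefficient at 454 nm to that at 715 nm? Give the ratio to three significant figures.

Rayleigh scattering ∝ λ⁻⁴, so the ratio of coefficients is the inverse fourth power of the wavelength ratio.
σ(454)/σ(715) = (715/454)⁴ = (1.5749)⁴ = 6.152.

6.15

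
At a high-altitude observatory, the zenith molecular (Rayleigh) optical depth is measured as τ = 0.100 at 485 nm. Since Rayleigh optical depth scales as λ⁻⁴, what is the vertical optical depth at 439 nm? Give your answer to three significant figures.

τ(439 nm) = τ(485 nm) × (485/439)⁴ = 0.100 × (1.1048)⁴ = 0.100 × 1.4897 = 0.1490.

0.149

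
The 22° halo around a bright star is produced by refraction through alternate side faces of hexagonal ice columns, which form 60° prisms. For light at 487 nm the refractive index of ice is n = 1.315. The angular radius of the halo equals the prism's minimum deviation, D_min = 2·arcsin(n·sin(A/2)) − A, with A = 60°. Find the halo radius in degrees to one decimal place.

22.2°

n·sin(A/2) = 1.315 × sin 30° = 1.315 × 0.5000 = 0.6575.
D_min = 2·arcsin(0.6575) − 60° = 2 × 41.109° − 60° = 22.219°.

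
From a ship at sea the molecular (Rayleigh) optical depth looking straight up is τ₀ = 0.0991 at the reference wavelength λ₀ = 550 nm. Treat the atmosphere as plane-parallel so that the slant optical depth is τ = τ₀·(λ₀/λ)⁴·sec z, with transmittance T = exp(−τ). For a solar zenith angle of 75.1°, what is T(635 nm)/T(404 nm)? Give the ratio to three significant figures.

Airmass: sec 75.1° = 3.8890.
τ(635 nm) = 0.0991 × (550/635)⁴ × 3.8890 = 0.0991 × 0.5628 × 3.8890 = 0.2169.
τ(404 nm) = 0.0991 × (550/404)⁴ × 3.8890 = 0.0991 × 3.4350 × 3.8890 = 1.3239.
T(635)/T(404) = exp(τ_B − τ_A) = exp(1.1070) = 3.0251.

3.03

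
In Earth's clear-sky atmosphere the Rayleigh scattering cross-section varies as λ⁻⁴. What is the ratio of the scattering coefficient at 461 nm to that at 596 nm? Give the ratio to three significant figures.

2.79

Rayleigh scattering ∝ λ⁻⁴, so the ratio of coefficients is the inverse fourth power of the wavelength ratio.
σ(461)/σ(596) = (596/461)⁴ = (1.2928)⁴ = 2.794.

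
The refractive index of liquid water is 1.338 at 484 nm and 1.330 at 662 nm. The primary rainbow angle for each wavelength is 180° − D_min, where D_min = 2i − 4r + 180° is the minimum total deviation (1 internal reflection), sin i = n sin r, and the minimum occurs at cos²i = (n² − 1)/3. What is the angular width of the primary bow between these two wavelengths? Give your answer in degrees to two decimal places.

At 484 nm (n = 1.338): cos²i = 0.26341 → i = 59.120°, r = 39.899°, D_min = 138.643°, rainbow angle = 41.357°.
At 662 nm (n = 1.330): cos²i = 0.25630 → i = 59.585°, r = 40.422°, D_min = 137.484°, rainbow angle = 42.516°.
Angular width = |41.357° − 42.516°| = 1.160°.

1.16°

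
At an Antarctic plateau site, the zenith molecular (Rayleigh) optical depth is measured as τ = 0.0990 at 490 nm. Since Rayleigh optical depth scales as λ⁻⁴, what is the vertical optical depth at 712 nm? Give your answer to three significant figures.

τ(712 nm) = τ(490 nm) × (490/712)⁴ = 0.0990 × (0.6882)⁴ = 0.0990 × 0.2243 = 0.0222.

0.0222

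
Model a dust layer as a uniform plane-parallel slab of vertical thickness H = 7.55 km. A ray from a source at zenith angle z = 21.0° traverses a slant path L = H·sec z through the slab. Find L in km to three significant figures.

sec z = 1/cos 21.0° = 1.0711.
L = 7.55 × 1.0711 = 8.087 km.

8.09 km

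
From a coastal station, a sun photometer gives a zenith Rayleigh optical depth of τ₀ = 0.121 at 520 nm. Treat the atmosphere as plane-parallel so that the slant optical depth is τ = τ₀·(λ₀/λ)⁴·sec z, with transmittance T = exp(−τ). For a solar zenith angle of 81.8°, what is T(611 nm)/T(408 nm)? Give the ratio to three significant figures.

Airmass: sec 81.8° = 7.0112.
τ(611 nm) = 0.121 × (520/611)⁴ × 7.0112 = 0.121 × 0.5246 × 7.0112 = 0.4451.
τ(408 nm) = 0.121 × (520/408)⁴ × 7.0112 = 0.121 × 2.6386 × 7.0112 = 2.2385.
T(611)/T(408) = exp(τ_B − τ_A) = exp(1.7934) = 6.0098.

6.01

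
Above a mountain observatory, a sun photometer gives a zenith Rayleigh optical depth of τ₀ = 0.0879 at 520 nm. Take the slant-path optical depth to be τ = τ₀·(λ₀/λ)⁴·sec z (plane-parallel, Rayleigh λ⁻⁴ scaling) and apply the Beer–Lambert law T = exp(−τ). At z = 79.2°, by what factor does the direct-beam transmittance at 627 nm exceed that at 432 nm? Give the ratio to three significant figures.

Airmass: sec 79.2° = 5.3367.
τ(627 nm) = 0.0879 × (520/627)⁴ × 5.3367 = 0.0879 × 0.4731 × 5.3367 = 0.2219.
τ(432 nm) = 0.0879 × (520/432)⁴ × 5.3367 = 0.0879 × 2.0993 × 5.3367 = 0.9848.
T(627)/T(432) = exp(τ_B − τ_A) = exp(0.7629) = 2.1444.

2.14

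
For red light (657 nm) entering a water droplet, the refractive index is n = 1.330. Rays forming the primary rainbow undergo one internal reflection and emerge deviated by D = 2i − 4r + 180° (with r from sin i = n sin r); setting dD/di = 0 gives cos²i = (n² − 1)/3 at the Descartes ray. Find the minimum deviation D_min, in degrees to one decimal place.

137.5°

cos²i = (1.76890 − 1)/3 = 0.25630; i = arccos(0.50626) = 59.585°.
sin r = sin 59.585°/1.330 = 0.64841; r = 40.422°.
D_min = 2·59.585° − 4·40.422° + 180° = 137.484°.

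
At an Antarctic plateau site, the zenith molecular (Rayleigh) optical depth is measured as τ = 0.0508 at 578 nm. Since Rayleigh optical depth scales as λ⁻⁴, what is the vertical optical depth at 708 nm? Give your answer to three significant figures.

0.0226

τ(708 nm) = τ(578 nm) × (578/708)⁴ = 0.0508 × (0.8164)⁴ = 0.0508 × 0.4442 = 0.0226.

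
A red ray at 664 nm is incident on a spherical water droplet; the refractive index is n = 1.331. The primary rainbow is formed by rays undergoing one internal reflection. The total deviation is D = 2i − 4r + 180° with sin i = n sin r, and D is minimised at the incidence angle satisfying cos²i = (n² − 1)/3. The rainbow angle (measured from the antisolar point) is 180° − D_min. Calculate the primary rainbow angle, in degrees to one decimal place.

cos²i = (1.77156 − 1)/3 = 0.25719; i = arccos(0.50714) = 59.527°.
sin r = sin 59.527°/1.331 = 0.64753; r = 40.356°.
D_min = 2·59.527° − 4·40.356° + 180° = 137.630°.
Rainbow angle = 180° − D_min = 42.370°.

42.4°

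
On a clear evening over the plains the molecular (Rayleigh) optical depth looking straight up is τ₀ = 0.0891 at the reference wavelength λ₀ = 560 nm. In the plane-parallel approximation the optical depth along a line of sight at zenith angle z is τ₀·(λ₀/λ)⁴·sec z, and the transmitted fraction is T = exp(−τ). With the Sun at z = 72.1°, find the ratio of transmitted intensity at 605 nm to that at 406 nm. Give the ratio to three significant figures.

Airmass: sec 72.1° = 3.2535.
τ(605 nm) = 0.0891 × (560/605)⁴ × 3.2535 = 0.0891 × 0.7341 × 3.2535 = 0.2128.
τ(406 nm) = 0.0891 × (560/406)⁴ × 3.2535 = 0.0891 × 3.6195 × 3.2535 = 1.0493.
T(605)/T(406) = exp(τ_B − τ_A) = exp(0.8365) = 2.3082.

2.31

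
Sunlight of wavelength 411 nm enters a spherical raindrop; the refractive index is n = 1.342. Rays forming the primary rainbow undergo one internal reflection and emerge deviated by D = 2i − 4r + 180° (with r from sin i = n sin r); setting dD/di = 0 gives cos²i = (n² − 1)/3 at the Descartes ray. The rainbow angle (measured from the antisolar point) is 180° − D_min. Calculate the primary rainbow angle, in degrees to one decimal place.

40.8°

cos²i = (1.80096 − 1)/3 = 0.26699; i = arccos(0.51671) = 58.888°.
sin r = sin 58.888°/1.342 = 0.63797; r = 39.641°.
D_min = 2·58.888° − 4·39.641° + 180° = 139.213°.
Rainbow angle = 180° − D_min = 40.787°.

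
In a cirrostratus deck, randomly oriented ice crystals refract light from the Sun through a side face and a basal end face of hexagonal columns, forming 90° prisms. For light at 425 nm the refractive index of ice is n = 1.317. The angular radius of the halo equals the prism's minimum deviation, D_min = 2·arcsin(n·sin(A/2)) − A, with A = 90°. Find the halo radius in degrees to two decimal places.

n·sin(A/2) = 1.317 × sin 45° = 1.317 × 0.7071 = 0.9313.
D_min = 2·arcsin(0.9313) − 90° = 2 × 68.632° − 90° = 47.264°.

47.26°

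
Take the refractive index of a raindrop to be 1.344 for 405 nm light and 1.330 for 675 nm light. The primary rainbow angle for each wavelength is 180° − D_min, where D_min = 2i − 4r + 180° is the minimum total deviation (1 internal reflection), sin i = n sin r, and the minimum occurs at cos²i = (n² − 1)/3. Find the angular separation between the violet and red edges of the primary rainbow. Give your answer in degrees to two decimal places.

2.01°

At 405 nm (n = 1.344): cos²i = 0.26878 → i = 58.772°, r = 39.512°, D_min = 139.495°, rainbow angle = 40.505°.
At 675 nm (n = 1.330): cos²i = 0.25630 → i = 59.585°, r = 40.422°, D_min = 137.484°, rainbow angle = 42.516°.
Angular width = |40.505° − 42.516°| = 2.011°.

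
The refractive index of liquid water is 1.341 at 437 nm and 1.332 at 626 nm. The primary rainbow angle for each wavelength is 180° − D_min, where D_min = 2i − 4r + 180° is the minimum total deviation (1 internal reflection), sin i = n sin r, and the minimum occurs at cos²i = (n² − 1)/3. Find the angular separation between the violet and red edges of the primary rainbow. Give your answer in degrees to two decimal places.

1.29°

At 437 nm (n = 1.341): cos²i = 0.26609 → i = 58.946°, r = 39.705°, D_min = 139.071°, rainbow angle = 40.929°.
At 626 nm (n = 1.332): cos²i = 0.25807 → i = 59.469°, r = 40.290°, D_min = 137.776°, rainbow angle = 42.224°.
Angular width = |40.929° − 42.224°| = 1.295°.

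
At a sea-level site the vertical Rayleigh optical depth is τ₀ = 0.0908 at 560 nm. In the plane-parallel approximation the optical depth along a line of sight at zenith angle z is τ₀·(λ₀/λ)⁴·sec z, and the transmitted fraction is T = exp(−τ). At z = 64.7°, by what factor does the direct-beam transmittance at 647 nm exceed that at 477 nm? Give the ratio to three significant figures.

1.33

Airmass: sec 64.7° = 2.3400.
τ(647 nm) = 0.0908 × (560/647)⁴ × 2.3400 = 0.0908 × 0.5612 × 2.3400 = 0.1192.
τ(477 nm) = 0.0908 × (560/477)⁴ × 2.3400 = 0.0908 × 1.8997 × 2.3400 = 0.4036.
T(647)/T(477) = exp(τ_B − τ_A) = exp(0.2844) = 1.3289.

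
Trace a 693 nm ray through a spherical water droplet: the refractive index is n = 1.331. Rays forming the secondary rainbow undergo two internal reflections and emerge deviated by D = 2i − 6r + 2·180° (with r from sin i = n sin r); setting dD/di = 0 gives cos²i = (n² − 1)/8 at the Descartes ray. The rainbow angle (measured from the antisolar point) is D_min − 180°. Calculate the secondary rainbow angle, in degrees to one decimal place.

50.4°

cos²i = (1.77156 − 1)/8 = 0.09645; i = arccos(0.31056) = 71.907°.
sin r = sin 71.907°/1.331 = 0.71417; r = 45.575°.
D_min = 2·71.907° − 6·45.575° + 360° = 230.365°.
Rainbow angle = D_min − 180° = 50.365°.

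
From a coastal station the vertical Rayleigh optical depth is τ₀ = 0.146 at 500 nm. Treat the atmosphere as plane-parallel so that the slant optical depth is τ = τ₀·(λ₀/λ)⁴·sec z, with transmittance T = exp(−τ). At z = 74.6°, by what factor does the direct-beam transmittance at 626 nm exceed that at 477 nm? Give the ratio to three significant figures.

Airmass: sec 74.6° = 3.7657.
τ(626 nm) = 0.146 × (500/626)⁴ × 3.7657 = 0.146 × 0.4070 × 3.7657 = 0.2238.
τ(477 nm) = 0.146 × (500/477)⁴ × 3.7657 = 0.146 × 1.2073 × 3.7657 = 0.6637.
T(626)/T(477) = exp(τ_B − τ_A) = exp(0.4400) = 1.5527.

1.55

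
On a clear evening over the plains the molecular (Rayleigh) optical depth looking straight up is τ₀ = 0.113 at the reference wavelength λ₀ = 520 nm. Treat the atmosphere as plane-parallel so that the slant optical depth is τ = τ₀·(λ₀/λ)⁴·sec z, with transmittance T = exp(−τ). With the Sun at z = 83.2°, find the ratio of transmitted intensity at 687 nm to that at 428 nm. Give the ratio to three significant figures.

5.85

Airmass: sec 83.2° = 8.4457.
τ(687 nm) = 0.113 × (520/687)⁴ × 8.4457 = 0.113 × 0.3282 × 8.4457 = 0.3133.
τ(428 nm) = 0.113 × (520/428)⁴ × 8.4457 = 0.113 × 2.1789 × 8.4457 = 2.0795.
T(687)/T(428) = exp(τ_B − τ_A) = exp(1.7662) = 5.8486.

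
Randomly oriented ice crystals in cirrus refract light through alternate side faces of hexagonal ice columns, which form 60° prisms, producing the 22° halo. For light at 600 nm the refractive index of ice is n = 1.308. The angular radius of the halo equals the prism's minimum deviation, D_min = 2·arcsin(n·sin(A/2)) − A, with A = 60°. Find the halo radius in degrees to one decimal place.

21.7°

n·sin(A/2) = 1.308 × sin 30° = 1.308 × 0.5000 = 0.6540.
D_min = 2·arcsin(0.6540) − 60° = 2 × 40.844° − 60° = 21.688°.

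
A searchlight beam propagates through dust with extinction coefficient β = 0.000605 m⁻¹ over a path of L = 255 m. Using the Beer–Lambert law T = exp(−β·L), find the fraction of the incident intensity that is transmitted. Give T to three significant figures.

τ = β·L = 0.000605 × 255 = 0.1543.
T = exp(−0.1543) = 0.8570.

0.857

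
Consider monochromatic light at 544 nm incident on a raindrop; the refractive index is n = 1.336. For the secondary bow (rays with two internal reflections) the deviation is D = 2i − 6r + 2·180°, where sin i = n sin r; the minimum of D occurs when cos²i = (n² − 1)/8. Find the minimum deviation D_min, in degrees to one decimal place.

cos²i = (1.78490 − 1)/8 = 0.09811; i = arccos(0.31323) = 71.746°.
sin r = sin 71.746°/1.336 = 0.71084; r = 45.303°.
D_min = 2·71.746° − 6·45.303° + 360° = 231.674°.

231.7°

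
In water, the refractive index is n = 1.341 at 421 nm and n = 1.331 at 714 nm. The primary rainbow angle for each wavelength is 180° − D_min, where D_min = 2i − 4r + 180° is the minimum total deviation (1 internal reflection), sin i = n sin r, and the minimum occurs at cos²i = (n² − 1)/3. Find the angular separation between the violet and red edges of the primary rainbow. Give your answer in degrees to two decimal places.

1.44°

At 421 nm (n = 1.341): cos²i = 0.26609 → i = 58.946°, r = 39.705°, D_min = 139.071°, rainbow angle = 40.929°.
At 714 nm (n = 1.331): cos²i = 0.25719 → i = 59.527°, r = 40.356°, D_min = 137.630°, rainbow angle = 42.370°.
Angular width = |40.929° − 42.370°| = 1.441°.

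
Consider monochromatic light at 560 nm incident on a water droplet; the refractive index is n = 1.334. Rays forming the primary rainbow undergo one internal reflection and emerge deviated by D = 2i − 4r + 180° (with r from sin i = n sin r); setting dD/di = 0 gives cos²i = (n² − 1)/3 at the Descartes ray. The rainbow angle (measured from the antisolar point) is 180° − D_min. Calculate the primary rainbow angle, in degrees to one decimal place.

cos²i = (1.77956 − 1)/3 = 0.25985; i = arccos(0.50976) = 59.352°.
sin r = sin 59.352°/1.334 = 0.64492; r = 40.159°.
D_min = 2·59.352° − 4·40.159° + 180° = 138.067°.
Rainbow angle = 180° − D_min = 41.933°.

41.9°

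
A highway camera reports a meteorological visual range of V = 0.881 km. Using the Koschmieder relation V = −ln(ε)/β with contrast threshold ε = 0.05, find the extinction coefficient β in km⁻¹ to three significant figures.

β = −ln(0.05) / V = 2.996 / 0.881 = 3.4004 km⁻¹.

3.40 km⁻¹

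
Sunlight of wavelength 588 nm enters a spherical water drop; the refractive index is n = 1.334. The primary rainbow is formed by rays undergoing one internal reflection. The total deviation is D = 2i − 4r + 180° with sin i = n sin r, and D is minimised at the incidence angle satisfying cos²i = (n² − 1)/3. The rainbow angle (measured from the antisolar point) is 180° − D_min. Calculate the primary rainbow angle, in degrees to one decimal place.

cos²i = (1.77956 − 1)/3 = 0.25985; i = arccos(0.50976) = 59.352°.
sin r = sin 59.352°/1.334 = 0.64492; r = 40.159°.
D_min = 2·59.352° − 4·40.159° + 180° = 138.067°.
Rainbow angle = 180° − D_min = 41.933°.

41.9°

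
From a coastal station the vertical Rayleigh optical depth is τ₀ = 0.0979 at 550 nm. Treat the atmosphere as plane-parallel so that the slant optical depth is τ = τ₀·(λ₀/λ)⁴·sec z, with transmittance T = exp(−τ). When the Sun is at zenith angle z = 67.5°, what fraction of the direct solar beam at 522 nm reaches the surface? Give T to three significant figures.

sec 67.5° = 2.6131.
τ = 0.0979 × (550/522)⁴ × 2.6131 = 0.0979 × 1.2324 × 2.6131 = 0.3153.
T = exp(−0.3153) = 0.7296.

0.730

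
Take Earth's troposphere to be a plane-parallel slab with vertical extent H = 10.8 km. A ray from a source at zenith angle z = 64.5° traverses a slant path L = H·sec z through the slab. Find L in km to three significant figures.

25.1 km

sec z = 1/cos 64.5° = 2.3228.
L = 10.8 × 2.3228 = 25.086 km.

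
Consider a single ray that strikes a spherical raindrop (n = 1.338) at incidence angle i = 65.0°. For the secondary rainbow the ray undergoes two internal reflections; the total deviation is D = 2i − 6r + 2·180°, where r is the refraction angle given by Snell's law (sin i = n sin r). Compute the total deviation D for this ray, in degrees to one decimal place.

sin r = sin 65.0° / 1.338 = 0.9063/1.338 = 0.6774; r = 42.64°.
D = 2·65.0° − 6·42.64° + 2·180° = 130.00° − 255.83° + 360° = 234.17°.

234.2°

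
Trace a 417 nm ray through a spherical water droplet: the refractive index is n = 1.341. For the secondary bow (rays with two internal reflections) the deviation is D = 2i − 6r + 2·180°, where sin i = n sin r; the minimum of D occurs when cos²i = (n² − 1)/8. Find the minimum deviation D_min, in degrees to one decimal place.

233.0°

cos²i = (1.79828 − 1)/8 = 0.09979; i = arccos(0.31589) = 71.586°.
sin r = sin 71.586°/1.341 = 0.70753; r = 45.034°.
D_min = 2·71.586° − 6·45.034° + 360° = 232.966°.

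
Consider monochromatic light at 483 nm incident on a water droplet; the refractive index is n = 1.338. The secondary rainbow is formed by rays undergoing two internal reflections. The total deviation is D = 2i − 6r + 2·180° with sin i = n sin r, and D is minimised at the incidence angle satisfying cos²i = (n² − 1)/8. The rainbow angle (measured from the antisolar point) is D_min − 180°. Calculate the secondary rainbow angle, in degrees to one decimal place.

52.2°

cos²i = (1.79024 − 1)/8 = 0.09878; i = arccos(0.31429) = 71.682°.
sin r = sin 71.682°/1.338 = 0.70951; r = 45.195°.
D_min = 2·71.682° − 6·45.195° + 360° = 232.193°.
Rainbow angle = D_min − 180° = 52.193°.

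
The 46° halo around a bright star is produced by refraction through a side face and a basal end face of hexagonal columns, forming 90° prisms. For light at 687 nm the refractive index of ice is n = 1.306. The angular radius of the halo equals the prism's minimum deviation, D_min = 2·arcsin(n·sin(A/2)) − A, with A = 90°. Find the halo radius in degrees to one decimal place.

n·sin(A/2) = 1.306 × sin 45° = 1.306 × 0.7071 = 0.9235.
D_min = 2·arcsin(0.9235) − 90° = 2 × 67.440° − 90° = 44.881°.

44.9°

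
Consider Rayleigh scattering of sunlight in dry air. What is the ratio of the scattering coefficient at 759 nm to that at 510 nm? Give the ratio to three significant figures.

Rayleigh scattering ∝ λ⁻⁴, so the ratio of coefficients is the inverse fourth power of the wavelength ratio.
σ(759)/σ(510) = (510/759)⁴ = (0.6719)⁴ = 0.2039.

0.204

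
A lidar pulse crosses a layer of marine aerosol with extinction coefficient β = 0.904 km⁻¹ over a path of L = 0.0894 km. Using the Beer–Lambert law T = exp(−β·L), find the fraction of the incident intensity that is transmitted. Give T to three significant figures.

τ = β·L = 0.904 × 0.0894 = 0.0808.
T = exp(−0.0808) = 0.9224.

0.922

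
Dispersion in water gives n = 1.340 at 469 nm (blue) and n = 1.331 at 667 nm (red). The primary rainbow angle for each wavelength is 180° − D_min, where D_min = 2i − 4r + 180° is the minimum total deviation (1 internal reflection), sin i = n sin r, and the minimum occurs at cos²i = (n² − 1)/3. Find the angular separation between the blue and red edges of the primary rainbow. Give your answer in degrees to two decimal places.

At 469 nm (n = 1.340): cos²i = 0.26520 → i = 59.004°, r = 39.770°, D_min = 138.929°, rainbow angle = 41.071°.
At 667 nm (n = 1.331): cos²i = 0.25719 → i = 59.527°, r = 40.356°, D_min = 137.630°, rainbow angle = 42.370°.
Angular width = |41.071° − 42.370°| = 1.299°.

1.30°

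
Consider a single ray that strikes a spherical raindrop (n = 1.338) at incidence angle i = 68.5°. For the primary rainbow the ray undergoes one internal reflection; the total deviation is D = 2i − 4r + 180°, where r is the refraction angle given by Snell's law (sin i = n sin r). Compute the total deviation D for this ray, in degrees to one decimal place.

sin r = sin 68.5° / 1.338 = 0.9304/1.338 = 0.6954; r = 44.06°.
D = 2·68.5° − 4·44.06° + 180° = 137.00° − 176.23° + 180° = 140.77°.

140.8°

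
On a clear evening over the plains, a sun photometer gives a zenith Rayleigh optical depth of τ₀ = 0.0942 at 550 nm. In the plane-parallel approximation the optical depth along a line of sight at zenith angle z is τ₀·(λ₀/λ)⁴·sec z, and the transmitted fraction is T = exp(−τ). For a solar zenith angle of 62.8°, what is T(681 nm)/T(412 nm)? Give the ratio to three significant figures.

Airmass: sec 62.8° = 2.1877.
τ(681 nm) = 0.0942 × (550/681)⁴ × 2.1877 = 0.0942 × 0.4255 × 2.1877 = 0.0877.
τ(412 nm) = 0.0942 × (550/412)⁴ × 2.1877 = 0.0942 × 3.1759 × 2.1877 = 0.6545.
T(681)/T(412) = exp(τ_B − τ_A) = exp(0.5668) = 1.7626.

1.76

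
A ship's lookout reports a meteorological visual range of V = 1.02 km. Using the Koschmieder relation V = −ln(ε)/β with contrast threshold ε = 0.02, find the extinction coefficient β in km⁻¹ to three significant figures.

3.84 km⁻¹

β = −ln(0.02) / V = 3.912 / 1.02 = 3.8353 km⁻¹.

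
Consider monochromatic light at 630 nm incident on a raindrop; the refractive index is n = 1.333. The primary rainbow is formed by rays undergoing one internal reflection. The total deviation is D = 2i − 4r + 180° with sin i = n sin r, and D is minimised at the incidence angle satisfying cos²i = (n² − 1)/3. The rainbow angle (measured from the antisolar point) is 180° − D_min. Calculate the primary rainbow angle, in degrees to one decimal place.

42.1°

cos²i = (1.77689 − 1)/3 = 0.25896; i = arccos(0.50888) = 59.410°.
sin r = sin 59.410°/1.333 = 0.64579; r = 40.225°.
D_min = 2·59.410° − 4·40.225° + 180° = 137.922°.
Rainbow angle = 180° − D_min = 42.078°.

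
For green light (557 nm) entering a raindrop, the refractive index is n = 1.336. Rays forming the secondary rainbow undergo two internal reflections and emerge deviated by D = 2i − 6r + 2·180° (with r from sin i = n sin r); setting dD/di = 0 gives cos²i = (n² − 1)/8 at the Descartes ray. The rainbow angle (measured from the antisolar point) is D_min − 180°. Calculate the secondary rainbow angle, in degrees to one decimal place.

cos²i = (1.78490 − 1)/8 = 0.09811; i = arccos(0.31323) = 71.746°.
sin r = sin 71.746°/1.336 = 0.71084; r = 45.303°.
D_min = 2·71.746° − 6·45.303° + 360° = 231.674°.
Rainbow angle = D_min − 180° = 51.674°.

51.7°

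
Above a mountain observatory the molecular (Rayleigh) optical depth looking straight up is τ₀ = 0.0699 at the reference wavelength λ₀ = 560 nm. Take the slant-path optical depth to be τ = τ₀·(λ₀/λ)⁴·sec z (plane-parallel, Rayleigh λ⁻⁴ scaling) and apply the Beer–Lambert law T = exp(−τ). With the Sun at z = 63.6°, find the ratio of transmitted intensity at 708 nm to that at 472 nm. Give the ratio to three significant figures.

Airmass: sec 63.6° = 2.2490.
τ(708 nm) = 0.0699 × (560/708)⁴ × 2.2490 = 0.0699 × 0.3914 × 2.2490 = 0.0615.
τ(472 nm) = 0.0699 × (560/472)⁴ × 2.2490 = 0.0699 × 1.9815 × 2.2490 = 0.3115.
T(708)/T(472) = exp(τ_B − τ_A) = exp(0.2500) = 1.2840.

1.28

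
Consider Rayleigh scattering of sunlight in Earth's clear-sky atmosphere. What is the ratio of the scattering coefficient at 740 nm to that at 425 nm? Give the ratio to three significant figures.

Rayleigh scattering ∝ λ⁻⁴, so the ratio of coefficients is the inverse fourth power of the wavelength ratio.
σ(740)/σ(425) = (425/740)⁴ = (0.5743)⁴ = 0.1088.

0.109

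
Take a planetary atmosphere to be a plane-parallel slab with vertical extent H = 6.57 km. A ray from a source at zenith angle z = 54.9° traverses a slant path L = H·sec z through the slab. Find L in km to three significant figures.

sec z = 1/cos 54.9° = 1.7391.
L = 6.57 × 1.7391 = 11.426 km.

11.4 km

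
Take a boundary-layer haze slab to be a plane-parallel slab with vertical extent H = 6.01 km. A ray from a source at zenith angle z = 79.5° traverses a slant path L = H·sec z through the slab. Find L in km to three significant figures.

33.0 km

sec z = 1/cos 79.5° = 5.4874.
L = 6.01 × 5.4874 = 32.979 km.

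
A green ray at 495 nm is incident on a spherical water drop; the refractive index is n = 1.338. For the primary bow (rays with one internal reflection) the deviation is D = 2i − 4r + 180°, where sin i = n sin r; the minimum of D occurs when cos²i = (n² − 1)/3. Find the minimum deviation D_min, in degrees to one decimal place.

138.6°

cos²i = (1.79024 − 1)/3 = 0.26341; i = arccos(0.51324) = 59.120°.
sin r = sin 59.120°/1.338 = 0.64144; r = 39.899°.
D_min = 2·59.120° − 4·39.899° + 180° = 138.643°.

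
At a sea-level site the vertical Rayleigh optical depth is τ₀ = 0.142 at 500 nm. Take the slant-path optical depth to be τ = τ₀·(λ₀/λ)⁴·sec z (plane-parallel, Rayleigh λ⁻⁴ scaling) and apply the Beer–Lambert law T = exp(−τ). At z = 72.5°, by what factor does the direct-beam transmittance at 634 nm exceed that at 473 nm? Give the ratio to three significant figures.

1.50

Airmass: sec 72.5° = 3.3255.
τ(634 nm) = 0.142 × (500/634)⁴ × 3.3255 = 0.142 × 0.3868 × 3.3255 = 0.1827.
τ(473 nm) = 0.142 × (500/473)⁴ × 3.3255 = 0.142 × 1.2486 × 3.3255 = 0.5896.
T(634)/T(473) = exp(τ_B − τ_A) = exp(0.4070) = 1.5022.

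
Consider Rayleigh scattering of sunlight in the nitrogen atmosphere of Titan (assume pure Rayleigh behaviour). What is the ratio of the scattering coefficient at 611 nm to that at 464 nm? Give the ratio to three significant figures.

0.333

Rayleigh scattering ∝ λ⁻⁴, so the ratio of coefficients is the inverse fourth power of the wavelength ratio.
σ(611)/σ(464) = (464/611)⁴ = (0.7594)⁴ = 0.3326.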